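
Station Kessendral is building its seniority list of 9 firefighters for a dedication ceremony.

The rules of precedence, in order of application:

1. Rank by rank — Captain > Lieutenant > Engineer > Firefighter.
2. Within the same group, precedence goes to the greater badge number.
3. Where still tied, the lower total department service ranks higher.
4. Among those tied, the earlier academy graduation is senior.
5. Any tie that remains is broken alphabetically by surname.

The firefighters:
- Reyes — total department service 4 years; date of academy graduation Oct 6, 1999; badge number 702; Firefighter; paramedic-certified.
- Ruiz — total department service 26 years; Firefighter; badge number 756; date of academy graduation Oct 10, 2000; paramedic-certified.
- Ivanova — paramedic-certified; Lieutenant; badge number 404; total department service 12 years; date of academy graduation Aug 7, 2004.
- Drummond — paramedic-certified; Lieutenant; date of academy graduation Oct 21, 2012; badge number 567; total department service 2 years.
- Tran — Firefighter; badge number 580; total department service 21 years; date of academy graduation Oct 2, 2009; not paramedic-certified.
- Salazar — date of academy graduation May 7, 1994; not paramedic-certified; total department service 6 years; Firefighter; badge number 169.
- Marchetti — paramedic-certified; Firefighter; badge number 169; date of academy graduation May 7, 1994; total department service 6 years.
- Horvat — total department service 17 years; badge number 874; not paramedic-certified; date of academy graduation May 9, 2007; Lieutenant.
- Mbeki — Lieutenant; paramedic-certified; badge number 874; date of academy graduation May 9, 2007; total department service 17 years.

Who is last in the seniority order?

Salazar

By rank: Horvat, Mbeki, Drummond and Ivanova (Lieutenant); then Ruiz, Reyes, Tran, Marchetti and Salazar (Firefighter).
Among Horvat, Mbeki, Drummond and Ivanova, by badge number (higher first): Horvat and Mbeki (874) before Drummond (567) before Ivanova (404).
Horvat and Mbeki both have total department service 17 years, so the next rule applies.
Horvat and Mbeki both have date of academy graduation May 9, 2007, so the next rule applies.
Among Horvat and Mbeki, alphabetically by surname: Horvat before Mbeki.
Among Ruiz, Reyes, Tran, Marchetti and Salazar, by badge number (higher first): Ruiz (756) before Reyes (702) before Tran (580) before Marchetti and Salazar (169).
Marchetti and Salazar both have total department service 6 years, so the next rule applies.
Marchetti and Salazar both have date of academy graduation May 7, 1994, so the next rule applies.
Among Marchetti and Salazar, alphabetically by surname: Marchetti before Salazar.
Order: Horvat, Mbeki, Drummond, Ivanova, Ruiz, Reyes, Tran, Marchetti, Salazar.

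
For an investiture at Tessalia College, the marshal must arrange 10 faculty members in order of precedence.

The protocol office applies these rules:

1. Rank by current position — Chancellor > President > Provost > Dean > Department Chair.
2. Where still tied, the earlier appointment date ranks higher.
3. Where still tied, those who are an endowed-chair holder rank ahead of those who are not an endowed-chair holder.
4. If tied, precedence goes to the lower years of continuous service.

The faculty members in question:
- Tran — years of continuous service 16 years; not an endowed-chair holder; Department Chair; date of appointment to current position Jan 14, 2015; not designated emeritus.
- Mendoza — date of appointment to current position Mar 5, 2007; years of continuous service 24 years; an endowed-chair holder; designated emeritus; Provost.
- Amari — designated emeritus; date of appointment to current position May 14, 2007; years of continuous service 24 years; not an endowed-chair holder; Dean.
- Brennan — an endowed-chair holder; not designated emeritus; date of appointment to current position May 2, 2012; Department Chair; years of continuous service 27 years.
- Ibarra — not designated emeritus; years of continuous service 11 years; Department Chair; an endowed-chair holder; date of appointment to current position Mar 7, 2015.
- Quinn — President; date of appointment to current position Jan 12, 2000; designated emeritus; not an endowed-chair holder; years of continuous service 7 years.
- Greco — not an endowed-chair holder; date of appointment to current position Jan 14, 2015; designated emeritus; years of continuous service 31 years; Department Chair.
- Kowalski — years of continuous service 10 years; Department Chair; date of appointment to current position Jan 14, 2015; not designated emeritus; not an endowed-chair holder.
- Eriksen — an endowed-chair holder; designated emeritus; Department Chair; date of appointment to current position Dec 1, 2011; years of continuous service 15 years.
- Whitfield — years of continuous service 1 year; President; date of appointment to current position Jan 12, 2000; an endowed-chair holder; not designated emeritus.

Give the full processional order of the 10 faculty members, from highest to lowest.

Whitfield, Quinn, Mendoza, Amari, Eriksen, Brennan, Kowalski, Tran, Greco, Ibarra

By current position: Whitfield and Quinn (President); then Mendoza (Provost); then Amari (Dean); then Eriksen, Brennan, Kowalski, Tran, Greco and Ibarra (Department Chair).
Whitfield and Quinn both have date of appointment to current position Jan 12, 2000, so the next rule applies.
Among Whitfield and Quinn, an endowed-chair holder before not an endowed-chair holder: Whitfield (an endowed-chair holder) before Quinn (not an endowed-chair holder).
Among Eriksen, Brennan, Kowalski, Tran, Greco and Ibarra, by date of appointment to current position (earlier first): Eriksen (Dec 1, 2011) before Brennan (May 2, 2012) before Kowalski, Tran and Greco (Jan 14, 2015) before Ibarra (Mar 7, 2015).
Kowalski, Tran and Greco are each not an endowed-chair holder, so the next rule applies.
Among Kowalski, Tran and Greco, by years of continuous service (lower first): Kowalski (10 years) before Tran (16 years) before Greco (31 years).
Full order: Whitfield, Quinn, Mendoza, Amari, Eriksen, Brennan, Kowalski, Tran, Greco, Ibarra.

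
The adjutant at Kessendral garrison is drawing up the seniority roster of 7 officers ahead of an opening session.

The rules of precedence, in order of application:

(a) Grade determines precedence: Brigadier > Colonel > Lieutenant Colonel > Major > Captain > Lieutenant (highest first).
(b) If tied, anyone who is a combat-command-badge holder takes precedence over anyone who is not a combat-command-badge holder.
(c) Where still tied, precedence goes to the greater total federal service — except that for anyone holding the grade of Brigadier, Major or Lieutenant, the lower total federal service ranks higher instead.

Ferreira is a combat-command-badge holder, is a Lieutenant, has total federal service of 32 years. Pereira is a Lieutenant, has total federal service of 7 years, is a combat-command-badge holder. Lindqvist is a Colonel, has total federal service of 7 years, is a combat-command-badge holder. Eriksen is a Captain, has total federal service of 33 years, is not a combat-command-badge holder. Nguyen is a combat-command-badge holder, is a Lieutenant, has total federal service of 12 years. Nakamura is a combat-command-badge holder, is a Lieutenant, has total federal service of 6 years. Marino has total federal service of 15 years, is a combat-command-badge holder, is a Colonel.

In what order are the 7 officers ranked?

Marino, Lindqvist, Eriksen, Nakamura, Pereira, Nguyen, Ferreira

By grade: Marino and Lindqvist (Colonel); then Eriksen (Captain); then Nakamura, Pereira, Nguyen and Ferreira (Lieutenant).
Marino and Lindqvist are each a combat-command-badge holder, so the next rule applies.
Among Marino and Lindqvist, by total federal service (higher first): Marino (15 years) before Lindqvist (7 years).
Nakamura, Pereira, Nguyen and Ferreira are each a combat-command-badge holder, so the next rule applies.
Among Nakamura, Pereira, Nguyen and Ferreira, by total federal service (lower first) (reversed rule for this group): Nakamura (6 years) before Pereira (7 years) before Nguyen (12 years) before Ferreira (32 years).
Full order: Marino, Lindqvist, Eriksen, Nakamura, Pereira, Nguyen, Ferreira.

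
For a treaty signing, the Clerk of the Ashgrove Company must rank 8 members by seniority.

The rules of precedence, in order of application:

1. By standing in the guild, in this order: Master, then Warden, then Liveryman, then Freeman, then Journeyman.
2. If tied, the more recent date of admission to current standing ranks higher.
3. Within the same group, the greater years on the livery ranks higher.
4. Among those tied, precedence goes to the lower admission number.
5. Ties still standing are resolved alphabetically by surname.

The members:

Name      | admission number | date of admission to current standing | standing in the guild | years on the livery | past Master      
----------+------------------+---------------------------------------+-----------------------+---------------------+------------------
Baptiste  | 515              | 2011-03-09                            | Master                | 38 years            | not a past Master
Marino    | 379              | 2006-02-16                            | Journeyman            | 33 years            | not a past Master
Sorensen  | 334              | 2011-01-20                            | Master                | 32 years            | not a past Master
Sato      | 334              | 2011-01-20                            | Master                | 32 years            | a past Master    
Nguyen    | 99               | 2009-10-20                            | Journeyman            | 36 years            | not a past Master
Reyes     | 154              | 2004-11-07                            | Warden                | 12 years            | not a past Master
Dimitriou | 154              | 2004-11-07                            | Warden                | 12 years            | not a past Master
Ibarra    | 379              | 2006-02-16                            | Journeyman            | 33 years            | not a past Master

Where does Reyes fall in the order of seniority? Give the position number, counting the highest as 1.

5

By standing in the guild: Baptiste, Sato and Sorensen (Master); then Dimitriou and Reyes (Warden); then Nguyen, Ibarra and Marino (Journeyman).
Among Baptiste, Sato and Sorensen, by date of admission to current standing (later first): Baptiste (2011-03-09) before Sato and Sorensen (2011-01-20).
Sato and Sorensen both have years on the livery 32 years, so the next rule applies.
Sato and Sorensen both have admission number 334, so the next rule applies.
Among Sato and Sorensen, alphabetically by surname: Sato before Sorensen.
Dimitriou and Reyes both have date of admission to current standing 2004-11-07, so the next rule applies.
Dimitriou and Reyes both have years on the livery 12 years, so the next rule applies.
Dimitriou and Reyes both have admission number 154, so the next rule applies.
Among Dimitriou and Reyes, alphabetically by surname: Dimitriou before Reyes.
Among Nguyen, Ibarra and Marino, by date of admission to current standing (later first): Nguyen (2009-10-20) before Ibarra and Marino (2006-02-16).
Ibarra and Marino both have years on the livery 33 years, so the next rule applies.
Ibarra and Marino both have admission number 379, so the next rule applies.
Among Ibarra and Marino, alphabetically by surname: Ibarra before Marino.
Order: Baptiste, Sato, Sorensen, Dimitriou, Reyes, Nguyen, Ibarra, Marino. So position 5.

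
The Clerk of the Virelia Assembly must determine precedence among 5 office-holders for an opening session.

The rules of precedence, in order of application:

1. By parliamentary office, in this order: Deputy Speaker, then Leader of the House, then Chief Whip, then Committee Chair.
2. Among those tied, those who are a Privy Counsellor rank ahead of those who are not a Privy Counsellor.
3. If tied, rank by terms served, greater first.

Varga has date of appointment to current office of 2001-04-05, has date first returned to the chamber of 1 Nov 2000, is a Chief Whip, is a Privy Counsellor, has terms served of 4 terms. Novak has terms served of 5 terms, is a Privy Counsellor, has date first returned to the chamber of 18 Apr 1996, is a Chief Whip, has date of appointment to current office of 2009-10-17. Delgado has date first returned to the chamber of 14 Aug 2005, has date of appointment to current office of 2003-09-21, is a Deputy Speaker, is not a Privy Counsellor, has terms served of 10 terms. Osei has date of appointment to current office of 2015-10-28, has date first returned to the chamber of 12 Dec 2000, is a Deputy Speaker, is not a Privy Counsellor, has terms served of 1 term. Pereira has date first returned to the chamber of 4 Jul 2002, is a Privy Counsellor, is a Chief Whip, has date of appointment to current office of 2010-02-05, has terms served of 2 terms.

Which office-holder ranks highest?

By parliamentary office: Delgado and Osei (Deputy Speaker); then Novak, Varga and Pereira (Chief Whip).
Delgado and Osei are each not a Privy Counsellor, so the next rule applies.
Among Delgado and Osei, by terms served (higher first): Delgado (10 terms) before Osei (1 term).
Novak, Varga and Pereira are each a Privy Counsellor, so the next rule applies.
Among Novak, Varga and Pereira, by terms served (higher first): Novak (5 terms) before Varga (4 terms) before Pereira (2 terms).
Order: Delgado, Osei, Novak, Varga, Pereira.

Delgado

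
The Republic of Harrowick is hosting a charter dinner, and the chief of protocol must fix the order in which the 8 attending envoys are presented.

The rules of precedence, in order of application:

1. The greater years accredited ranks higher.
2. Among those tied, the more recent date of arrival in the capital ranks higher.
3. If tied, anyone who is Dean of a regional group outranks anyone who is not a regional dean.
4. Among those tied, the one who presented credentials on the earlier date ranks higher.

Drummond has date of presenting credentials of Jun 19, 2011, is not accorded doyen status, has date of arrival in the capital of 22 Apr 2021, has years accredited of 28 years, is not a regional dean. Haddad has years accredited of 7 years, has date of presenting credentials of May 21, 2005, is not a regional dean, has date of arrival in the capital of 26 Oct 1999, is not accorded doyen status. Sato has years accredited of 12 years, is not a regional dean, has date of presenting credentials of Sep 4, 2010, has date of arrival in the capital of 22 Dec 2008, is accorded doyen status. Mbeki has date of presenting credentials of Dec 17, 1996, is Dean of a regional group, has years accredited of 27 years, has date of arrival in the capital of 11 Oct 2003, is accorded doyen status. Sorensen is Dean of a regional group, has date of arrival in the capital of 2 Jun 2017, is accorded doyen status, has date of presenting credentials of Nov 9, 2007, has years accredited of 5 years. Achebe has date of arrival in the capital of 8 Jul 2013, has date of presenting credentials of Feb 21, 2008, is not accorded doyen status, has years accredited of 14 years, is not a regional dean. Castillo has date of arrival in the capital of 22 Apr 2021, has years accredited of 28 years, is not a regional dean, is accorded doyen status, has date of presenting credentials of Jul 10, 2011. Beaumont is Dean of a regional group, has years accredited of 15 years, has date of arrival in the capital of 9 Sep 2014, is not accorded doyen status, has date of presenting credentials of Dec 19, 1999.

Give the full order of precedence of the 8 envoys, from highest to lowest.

By years accredited (higher first): Drummond and Castillo (both 28 years); then Mbeki (27 years); then Beaumont (15 years); then Achebe (14 years); then Sato (12 years); then Haddad (7 years); then Sorensen (5 years).
Drummond and Castillo both have date of arrival in the capital 22 Apr 2021, so the next rule applies.
Drummond and Castillo are each not a regional dean, so the next rule applies.
Among Drummond and Castillo, by date of presenting credentials (earlier first): Drummond (Jun 19, 2011) before Castillo (Jul 10, 2011).
Full order: Drummond, Castillo, Mbeki, Beaumont, Achebe, Sato, Haddad, Sorensen.

Drummond, Castillo, Mbeki, Beaumont, Achebe, Sato, Haddad, Sorensen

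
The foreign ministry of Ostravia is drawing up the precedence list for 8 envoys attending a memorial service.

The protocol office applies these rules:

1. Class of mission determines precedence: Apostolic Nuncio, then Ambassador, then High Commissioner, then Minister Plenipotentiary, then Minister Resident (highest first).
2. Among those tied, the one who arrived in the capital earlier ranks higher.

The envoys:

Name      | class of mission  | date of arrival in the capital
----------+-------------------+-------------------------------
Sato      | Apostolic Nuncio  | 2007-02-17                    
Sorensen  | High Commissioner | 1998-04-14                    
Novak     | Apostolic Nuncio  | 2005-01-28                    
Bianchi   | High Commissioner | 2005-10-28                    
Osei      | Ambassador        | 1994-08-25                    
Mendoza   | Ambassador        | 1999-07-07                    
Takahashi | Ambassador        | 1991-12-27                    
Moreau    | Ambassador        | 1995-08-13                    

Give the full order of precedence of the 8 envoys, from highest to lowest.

By class of mission: Novak and Sato (Apostolic Nuncio); then Takahashi, Osei, Moreau and Mendoza (Ambassador); then Sorensen and Bianchi (High Commissioner).
Among Novak and Sato, by date of arrival in the capital (earlier first): Novak (2005-01-28) before Sato (2007-02-17).
Among Takahashi, Osei, Moreau and Mendoza, by date of arrival in the capital (earlier first): Takahashi (1991-12-27) before Osei (1994-08-25) before Moreau (1995-08-13) before Mendoza (1999-07-07).
Among Sorensen and Bianchi, by date of arrival in the capital (earlier first): Sorensen (1998-04-14) before Bianchi (2005-10-28).
Full order: Novak, Sato, Takahashi, Osei, Moreau, Mendoza, Sorensen, Bianchi.

Novak, Sato, Takahashi, Osei, Moreau, Mendoza, Sorensen, Bianchi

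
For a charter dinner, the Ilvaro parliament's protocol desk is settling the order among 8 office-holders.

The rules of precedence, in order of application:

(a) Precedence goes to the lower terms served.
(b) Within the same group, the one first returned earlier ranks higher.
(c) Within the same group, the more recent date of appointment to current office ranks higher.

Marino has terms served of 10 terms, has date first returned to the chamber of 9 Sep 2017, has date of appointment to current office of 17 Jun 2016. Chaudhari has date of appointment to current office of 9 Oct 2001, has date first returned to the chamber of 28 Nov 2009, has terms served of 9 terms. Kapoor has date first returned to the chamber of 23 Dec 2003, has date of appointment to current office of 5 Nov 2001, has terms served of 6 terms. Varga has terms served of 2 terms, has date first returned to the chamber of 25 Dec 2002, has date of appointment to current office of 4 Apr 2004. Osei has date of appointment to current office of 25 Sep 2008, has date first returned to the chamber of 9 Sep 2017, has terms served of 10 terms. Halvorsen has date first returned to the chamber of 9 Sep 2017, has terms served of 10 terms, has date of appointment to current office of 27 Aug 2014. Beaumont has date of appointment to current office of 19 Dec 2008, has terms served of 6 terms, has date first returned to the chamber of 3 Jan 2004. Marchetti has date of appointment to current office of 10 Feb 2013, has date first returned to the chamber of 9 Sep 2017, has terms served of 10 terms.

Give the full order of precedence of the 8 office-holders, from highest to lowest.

Varga, Kapoor, Beaumont, Chaudhari, Marino, Halvorsen, Marchetti, Osei

By terms served (lower first): Varga (2 terms); then Kapoor and Beaumont (both 6 terms); then Chaudhari (9 terms); then Marino, Halvorsen, Marchetti and Osei (each 10 terms).
Among Kapoor and Beaumont, by date first returned to the chamber (earlier first): Kapoor (23 Dec 2003) before Beaumont (3 Jan 2004).
Marino, Halvorsen, Marchetti and Osei all have date first returned to the chamber 9 Sep 2017, so the next rule applies.
Among Marino, Halvorsen, Marchetti and Osei, by date of appointment to current office (later first): Marino (17 Jun 2016) before Halvorsen (27 Aug 2014) before Marchetti (10 Feb 2013) before Osei (25 Sep 2008).
Full order: Varga, Kapoor, Beaumont, Chaudhari, Marino, Halvorsen, Marchetti, Osei.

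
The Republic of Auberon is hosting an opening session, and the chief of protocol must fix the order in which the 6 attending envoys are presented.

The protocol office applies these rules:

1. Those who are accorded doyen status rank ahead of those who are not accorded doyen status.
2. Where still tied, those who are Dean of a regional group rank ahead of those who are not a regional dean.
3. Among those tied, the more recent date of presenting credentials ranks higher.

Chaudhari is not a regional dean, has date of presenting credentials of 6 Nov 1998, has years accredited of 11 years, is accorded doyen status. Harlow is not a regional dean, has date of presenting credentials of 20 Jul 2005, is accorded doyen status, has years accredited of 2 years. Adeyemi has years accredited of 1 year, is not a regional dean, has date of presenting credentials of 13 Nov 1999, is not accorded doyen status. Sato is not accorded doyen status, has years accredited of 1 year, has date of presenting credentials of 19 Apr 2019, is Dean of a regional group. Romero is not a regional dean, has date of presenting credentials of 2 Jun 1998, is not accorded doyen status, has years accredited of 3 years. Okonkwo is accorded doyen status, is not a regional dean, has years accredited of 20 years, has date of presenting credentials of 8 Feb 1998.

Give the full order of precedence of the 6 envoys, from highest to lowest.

By the first rule: Harlow, Chaudhari and Okonkwo (each accorded doyen status); then Sato, Adeyemi and Romero (each not accorded doyen status).
Harlow, Chaudhari and Okonkwo are each not a regional dean, so the next rule applies.
Among Harlow, Chaudhari and Okonkwo, by date of presenting credentials (later first): Harlow (20 Jul 2005) before Chaudhari (6 Nov 1998) before Okonkwo (8 Feb 1998).
Among Sato, Adeyemi and Romero, Dean of a regional group before not a regional dean: Sato (Dean of a regional group) before Adeyemi and Romero (not a regional dean).
Among Adeyemi and Romero, by date of presenting credentials (later first): Adeyemi (13 Nov 1999) before Romero (2 Jun 1998).
Full order: Harlow, Chaudhari, Okonkwo, Sato, Adeyemi, Romero.

Harlow, Chaudhari, Okonkwo, Sato, Adeyemi, Romero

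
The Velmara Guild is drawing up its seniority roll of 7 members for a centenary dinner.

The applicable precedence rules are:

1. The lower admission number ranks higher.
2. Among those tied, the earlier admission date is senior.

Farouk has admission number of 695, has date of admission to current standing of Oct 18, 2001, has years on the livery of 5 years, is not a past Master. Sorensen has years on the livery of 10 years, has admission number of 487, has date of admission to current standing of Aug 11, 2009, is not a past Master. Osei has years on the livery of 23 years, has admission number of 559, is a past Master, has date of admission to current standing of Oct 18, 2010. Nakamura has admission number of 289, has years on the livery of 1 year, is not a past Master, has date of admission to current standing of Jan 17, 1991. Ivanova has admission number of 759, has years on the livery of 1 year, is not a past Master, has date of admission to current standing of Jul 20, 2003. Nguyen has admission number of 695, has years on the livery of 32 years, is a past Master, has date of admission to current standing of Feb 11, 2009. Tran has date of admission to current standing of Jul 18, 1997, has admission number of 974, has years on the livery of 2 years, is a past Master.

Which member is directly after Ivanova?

Tran

By admission number (lower first): Nakamura (289); then Sorensen (487); then Osei (559); then Farouk and Nguyen (both 695); then Ivanova (759); then Tran (974).
Among Farouk and Nguyen, by date of admission to current standing (earlier first): Farouk (Oct 18, 2001) before Nguyen (Feb 11, 2009).
Order: Nakamura, Sorensen, Osei, Farouk, Nguyen, Ivanova, Tran.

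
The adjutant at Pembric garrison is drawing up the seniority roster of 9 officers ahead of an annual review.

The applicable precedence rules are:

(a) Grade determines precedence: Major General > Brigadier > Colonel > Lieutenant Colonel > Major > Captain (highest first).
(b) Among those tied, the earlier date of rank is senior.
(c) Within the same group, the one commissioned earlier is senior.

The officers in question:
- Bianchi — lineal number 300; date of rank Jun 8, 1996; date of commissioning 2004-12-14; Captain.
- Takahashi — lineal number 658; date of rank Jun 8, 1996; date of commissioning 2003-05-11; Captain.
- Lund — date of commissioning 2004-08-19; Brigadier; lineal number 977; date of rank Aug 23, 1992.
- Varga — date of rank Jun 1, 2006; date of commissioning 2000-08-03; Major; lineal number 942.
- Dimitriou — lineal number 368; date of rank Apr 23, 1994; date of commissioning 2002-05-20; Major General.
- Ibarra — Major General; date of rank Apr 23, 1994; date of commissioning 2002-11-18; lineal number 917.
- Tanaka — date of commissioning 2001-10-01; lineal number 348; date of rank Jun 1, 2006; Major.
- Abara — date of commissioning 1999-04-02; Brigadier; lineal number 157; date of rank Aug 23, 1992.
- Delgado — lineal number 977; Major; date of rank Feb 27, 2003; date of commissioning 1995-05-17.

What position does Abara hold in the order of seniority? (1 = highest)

By grade: Dimitriou and Ibarra (Major General); then Abara and Lund (Brigadier); then Delgado, Varga and Tanaka (Major); then Takahashi and Bianchi (Captain).
Dimitriou and Ibarra both have date of rank Apr 23, 1994, so the next rule applies.
Among Dimitriou and Ibarra, by date of commissioning (earlier first): Dimitriou (2002-05-20) before Ibarra (2002-11-18).
Abara and Lund both have date of rank Aug 23, 1992, so the next rule applies.
Among Abara and Lund, by date of commissioning (earlier first): Abara (1999-04-02) before Lund (2004-08-19).
Among Delgado, Varga and Tanaka, by date of rank (earlier first): Delgado (Feb 27, 2003) before Varga and Tanaka (Jun 1, 2006).
Among Varga and Tanaka, by date of commissioning (earlier first): Varga (2000-08-03) before Tanaka (2001-10-01).
Takahashi and Bianchi both have date of rank Jun 8, 1996, so the next rule applies.
Among Takahashi and Bianchi, by date of commissioning (earlier first): Takahashi (2003-05-11) before Bianchi (2004-12-14).
Order: Dimitriou, Ibarra, Abara, Lund, Delgado, Varga, Tanaka, Takahashi, Bianchi. So position 3.

3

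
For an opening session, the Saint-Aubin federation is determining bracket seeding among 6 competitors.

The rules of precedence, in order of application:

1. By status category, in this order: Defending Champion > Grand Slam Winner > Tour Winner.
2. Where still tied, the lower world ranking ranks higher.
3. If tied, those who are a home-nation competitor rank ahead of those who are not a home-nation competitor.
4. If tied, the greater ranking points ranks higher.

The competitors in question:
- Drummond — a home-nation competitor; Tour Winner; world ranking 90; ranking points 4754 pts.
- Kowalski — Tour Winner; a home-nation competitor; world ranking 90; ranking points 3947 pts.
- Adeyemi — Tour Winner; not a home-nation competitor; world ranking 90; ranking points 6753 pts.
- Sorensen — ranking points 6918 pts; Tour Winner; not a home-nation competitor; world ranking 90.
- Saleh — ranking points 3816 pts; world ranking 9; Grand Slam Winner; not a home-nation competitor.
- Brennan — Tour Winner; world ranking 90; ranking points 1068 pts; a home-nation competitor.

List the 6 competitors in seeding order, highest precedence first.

By status category: Saleh (Grand Slam Winner); then Drummond, Kowalski, Brennan, Sorensen and Adeyemi (Tour Winner).
Drummond, Kowalski, Brennan, Sorensen and Adeyemi all have world ranking 90, so the next rule applies.
Among Drummond, Kowalski, Brennan, Sorensen and Adeyemi, a home-nation competitor before not a home-nation competitor: Drummond, Kowalski and Brennan (a home-nation competitor) before Sorensen and Adeyemi (not a home-nation competitor).
Among Drummond, Kowalski and Brennan, by ranking points (higher first): Drummond (4754 pts) before Kowalski (3947 pts) before Brennan (1068 pts).
Among Sorensen and Adeyemi, by ranking points (higher first): Sorensen (6918 pts) before Adeyemi (6753 pts).
Full order: Saleh, Drummond, Kowalski, Brennan, Sorensen, Adeyemi.

Saleh, Drummond, Kowalski, Brennan, Sorensen, Adeyemi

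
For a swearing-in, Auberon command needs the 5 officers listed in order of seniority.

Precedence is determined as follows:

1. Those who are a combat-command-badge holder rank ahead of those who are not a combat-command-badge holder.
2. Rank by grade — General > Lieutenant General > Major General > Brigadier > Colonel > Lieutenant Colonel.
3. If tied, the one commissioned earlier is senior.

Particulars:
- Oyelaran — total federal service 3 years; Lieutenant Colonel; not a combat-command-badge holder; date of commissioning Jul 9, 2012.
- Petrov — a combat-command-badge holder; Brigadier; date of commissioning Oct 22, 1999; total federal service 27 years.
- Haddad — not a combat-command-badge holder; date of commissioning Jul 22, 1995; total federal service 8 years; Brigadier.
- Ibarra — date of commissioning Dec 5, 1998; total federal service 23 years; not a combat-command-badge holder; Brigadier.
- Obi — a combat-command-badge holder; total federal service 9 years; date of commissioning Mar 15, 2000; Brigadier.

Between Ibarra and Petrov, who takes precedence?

Petrov

By the first rule: Petrov and Obi (both a combat-command-badge holder); then Haddad, Ibarra and Oyelaran (each not a combat-command-badge holder).
Petrov and Obi are each Brigadier, so the next rule applies.
Among Petrov and Obi, by date of commissioning (earlier first): Petrov (Oct 22, 1999) before Obi (Mar 15, 2000).
Among Haddad, Ibarra and Oyelaran, by grade: Haddad and Ibarra (Brigadier) before Oyelaran (Lieutenant Colonel).
Among Haddad and Ibarra, by date of commissioning (earlier first): Haddad (Jul 22, 1995) before Ibarra (Dec 5, 1998).
So Petrov takes precedence.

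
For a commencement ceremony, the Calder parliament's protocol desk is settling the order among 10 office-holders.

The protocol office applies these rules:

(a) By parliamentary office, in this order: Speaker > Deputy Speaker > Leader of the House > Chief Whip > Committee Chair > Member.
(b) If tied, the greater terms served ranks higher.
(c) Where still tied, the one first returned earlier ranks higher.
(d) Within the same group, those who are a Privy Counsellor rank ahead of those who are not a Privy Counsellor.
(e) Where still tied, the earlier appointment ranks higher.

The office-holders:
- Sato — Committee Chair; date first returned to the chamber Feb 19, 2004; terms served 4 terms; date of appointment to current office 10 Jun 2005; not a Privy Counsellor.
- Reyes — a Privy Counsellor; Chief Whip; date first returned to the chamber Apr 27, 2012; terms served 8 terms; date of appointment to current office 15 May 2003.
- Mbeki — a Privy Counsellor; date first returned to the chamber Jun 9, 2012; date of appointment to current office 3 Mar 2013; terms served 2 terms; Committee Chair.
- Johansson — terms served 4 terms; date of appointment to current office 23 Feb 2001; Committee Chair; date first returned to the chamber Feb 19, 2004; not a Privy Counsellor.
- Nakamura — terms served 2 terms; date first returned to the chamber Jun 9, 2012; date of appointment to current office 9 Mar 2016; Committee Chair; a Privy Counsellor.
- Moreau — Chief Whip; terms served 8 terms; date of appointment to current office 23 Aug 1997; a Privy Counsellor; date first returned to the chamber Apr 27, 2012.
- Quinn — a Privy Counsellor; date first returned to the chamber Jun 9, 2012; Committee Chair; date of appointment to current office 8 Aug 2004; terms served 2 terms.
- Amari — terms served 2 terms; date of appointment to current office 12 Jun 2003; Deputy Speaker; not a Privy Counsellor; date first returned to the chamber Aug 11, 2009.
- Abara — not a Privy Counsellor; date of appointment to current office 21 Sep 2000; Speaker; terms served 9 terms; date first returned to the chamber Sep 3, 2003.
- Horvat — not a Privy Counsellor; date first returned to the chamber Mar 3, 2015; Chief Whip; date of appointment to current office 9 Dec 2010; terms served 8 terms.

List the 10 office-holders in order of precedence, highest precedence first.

Abara, Amari, Moreau, Reyes, Horvat, Johansson, Sato, Quinn, Mbeki, Nakamura

By parliamentary office: Abara (Speaker); then Amari (Deputy Speaker); then Moreau, Reyes and Horvat (Chief Whip); then Johansson, Sato, Quinn, Mbeki and Nakamura (Committee Chair).
Moreau, Reyes and Horvat all have terms served 8 terms, so the next rule applies.
Among Moreau, Reyes and Horvat, by date first returned to the chamber (earlier first): Moreau and Reyes (Apr 27, 2012) before Horvat (Mar 3, 2015).
Moreau and Reyes are each a Privy Counsellor, so the next rule applies.
Among Moreau and Reyes, by date of appointment to current office (earlier first): Moreau (23 Aug 1997) before Reyes (15 May 2003).
Among Johansson, Sato, Quinn, Mbeki and Nakamura, by terms served (higher first): Johansson and Sato (4 terms) before Quinn, Mbeki and Nakamura (2 terms).
Johansson and Sato both have date first returned to the chamber Feb 19, 2004, so the next rule applies.
Johansson and Sato are each not a Privy Counsellor, so the next rule applies.
Among Johansson and Sato, by date of appointment to current office (earlier first): Johansson (23 Feb 2001) before Sato (10 Jun 2005).
Quinn, Mbeki and Nakamura all have date first returned to the chamber Jun 9, 2012, so the next rule applies.
Quinn, Mbeki and Nakamura are each a Privy Counsellor, so the next rule applies.
Among Quinn, Mbeki and Nakamura, by date of appointment to current office (earlier first): Quinn (8 Aug 2004) before Mbeki (3 Mar 2013) before Nakamura (9 Mar 2016).
Full order: Abara, Amari, Moreau, Reyes, Horvat, Johansson, Sato, Quinn, Mbeki, Nakamura.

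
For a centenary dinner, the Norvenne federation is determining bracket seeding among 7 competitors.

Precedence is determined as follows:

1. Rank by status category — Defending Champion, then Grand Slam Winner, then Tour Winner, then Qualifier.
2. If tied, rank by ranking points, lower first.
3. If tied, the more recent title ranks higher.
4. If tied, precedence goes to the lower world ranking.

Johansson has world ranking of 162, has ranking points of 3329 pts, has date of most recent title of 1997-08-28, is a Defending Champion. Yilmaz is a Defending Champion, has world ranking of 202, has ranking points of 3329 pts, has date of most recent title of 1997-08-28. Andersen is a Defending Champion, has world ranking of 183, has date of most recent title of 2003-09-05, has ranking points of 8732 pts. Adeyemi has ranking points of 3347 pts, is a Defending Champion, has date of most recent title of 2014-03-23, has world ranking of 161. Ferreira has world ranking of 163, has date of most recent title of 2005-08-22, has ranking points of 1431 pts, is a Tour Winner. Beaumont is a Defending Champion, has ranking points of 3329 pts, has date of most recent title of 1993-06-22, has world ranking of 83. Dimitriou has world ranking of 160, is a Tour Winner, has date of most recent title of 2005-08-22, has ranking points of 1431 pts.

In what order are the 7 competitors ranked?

By status category: Johansson, Yilmaz, Beaumont, Adeyemi and Andersen (Defending Champion); then Dimitriou and Ferreira (Tour Winner).
Among Johansson, Yilmaz, Beaumont, Adeyemi and Andersen, by ranking points (lower first): Johansson, Yilmaz and Beaumont (3329 pts) before Adeyemi (3347 pts) before Andersen (8732 pts).
Among Johansson, Yilmaz and Beaumont, by date of most recent title (later first): Johansson and Yilmaz (1997-08-28) before Beaumont (1993-06-22).
Among Johansson and Yilmaz, by world ranking (lower first): Johansson (162) before Yilmaz (202).
Dimitriou and Ferreira both have ranking points 1431 pts, so the next rule applies.
Dimitriou and Ferreira both have date of most recent title 2005-08-22, so the next rule applies.
Among Dimitriou and Ferreira, by world ranking (lower first): Dimitriou (160) before Ferreira (163).
Full order: Johansson, Yilmaz, Beaumont, Adeyemi, Andersen, Dimitriou, Ferreira.

Johansson, Yilmaz, Beaumont, Adeyemi, Andersen, Dimitriou, Ferreira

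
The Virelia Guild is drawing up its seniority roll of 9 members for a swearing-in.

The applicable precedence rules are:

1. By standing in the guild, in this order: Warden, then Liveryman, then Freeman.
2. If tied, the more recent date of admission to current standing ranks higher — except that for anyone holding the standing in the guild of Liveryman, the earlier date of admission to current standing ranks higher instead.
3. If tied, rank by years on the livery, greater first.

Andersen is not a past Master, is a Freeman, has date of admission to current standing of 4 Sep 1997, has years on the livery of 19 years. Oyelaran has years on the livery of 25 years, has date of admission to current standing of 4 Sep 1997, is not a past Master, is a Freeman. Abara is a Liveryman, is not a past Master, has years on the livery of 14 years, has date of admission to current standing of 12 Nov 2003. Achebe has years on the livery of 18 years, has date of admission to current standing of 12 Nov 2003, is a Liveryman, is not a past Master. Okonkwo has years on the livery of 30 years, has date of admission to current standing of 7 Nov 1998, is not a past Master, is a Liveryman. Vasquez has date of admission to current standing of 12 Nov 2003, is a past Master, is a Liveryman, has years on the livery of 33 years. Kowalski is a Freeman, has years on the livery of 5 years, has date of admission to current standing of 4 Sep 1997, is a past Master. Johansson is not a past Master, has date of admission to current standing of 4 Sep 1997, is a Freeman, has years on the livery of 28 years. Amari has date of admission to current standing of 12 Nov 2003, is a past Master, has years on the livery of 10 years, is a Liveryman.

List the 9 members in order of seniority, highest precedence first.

By standing in the guild: Okonkwo, Vasquez, Achebe, Abara and Amari (Liveryman); then Johansson, Oyelaran, Andersen and Kowalski (Freeman).
Among Okonkwo, Vasquez, Achebe, Abara and Amari, by date of admission to current standing (earlier first) (reversed rule for this group): Okonkwo (7 Nov 1998) before Vasquez, Achebe, Abara and Amari (12 Nov 2003).
Among Vasquez, Achebe, Abara and Amari, by years on the livery (higher first): Vasquez (33 years) before Achebe (18 years) before Abara (14 years) before Amari (10 years).
Johansson, Oyelaran, Andersen and Kowalski all have date of admission to current standing 4 Sep 1997, so the next rule applies.
Among Johansson, Oyelaran, Andersen and Kowalski, by years on the livery (higher first): Johansson (28 years) before Oyelaran (25 years) before Andersen (19 years) before Kowalski (5 years).
Full order: Okonkwo, Vasquez, Achebe, Abara, Amari, Johansson, Oyelaran, Andersen, Kowalski.

Okonkwo, Vasquez, Achebe, Abara, Amari, Johansson, Oyelaran, Andersen, Kowalski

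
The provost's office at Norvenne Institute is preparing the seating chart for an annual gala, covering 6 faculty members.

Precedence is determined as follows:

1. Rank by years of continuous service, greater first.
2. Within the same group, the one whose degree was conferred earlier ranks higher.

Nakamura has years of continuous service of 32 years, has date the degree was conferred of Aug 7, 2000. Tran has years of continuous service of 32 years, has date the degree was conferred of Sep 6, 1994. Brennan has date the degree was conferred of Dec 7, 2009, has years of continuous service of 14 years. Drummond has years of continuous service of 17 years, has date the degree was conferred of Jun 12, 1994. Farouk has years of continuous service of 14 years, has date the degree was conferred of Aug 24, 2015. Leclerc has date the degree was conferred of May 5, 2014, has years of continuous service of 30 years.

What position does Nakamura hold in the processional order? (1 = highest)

By years of continuous service (higher first): Tran and Nakamura (both 32 years); then Leclerc (30 years); then Drummond (17 years); then Brennan and Farouk (both 14 years).
Among Tran and Nakamura, by date the degree was conferred (earlier first): Tran (Sep 6, 1994) before Nakamura (Aug 7, 2000).
Among Brennan and Farouk, by date the degree was conferred (earlier first): Brennan (Dec 7, 2009) before Farouk (Aug 24, 2015).
Order: Tran, Nakamura, Leclerc, Drummond, Brennan, Farouk. So position 2.

2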